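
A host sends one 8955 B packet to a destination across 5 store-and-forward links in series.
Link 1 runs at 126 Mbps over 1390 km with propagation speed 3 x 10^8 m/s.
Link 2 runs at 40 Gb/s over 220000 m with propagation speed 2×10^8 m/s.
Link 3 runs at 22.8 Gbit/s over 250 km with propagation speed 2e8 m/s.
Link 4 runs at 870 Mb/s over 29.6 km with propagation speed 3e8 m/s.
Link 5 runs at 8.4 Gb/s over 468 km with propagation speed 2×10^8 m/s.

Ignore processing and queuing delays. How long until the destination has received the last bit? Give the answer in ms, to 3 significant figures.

L = 8955 × 8 = 71640 bits.
Transmission delays (L/R per hop): 0.568571, 0.001791, 0.00314211, 0.0823448, 0.00852857 ms; sum = 0.664378 ms.
Propagation delays (d/s per hop): 4.63333, 1.1, 1.25, 0.0986667, 2.34 ms; sum = 9.422 ms.
End-to-end = 10.1 ms.

10.1 ms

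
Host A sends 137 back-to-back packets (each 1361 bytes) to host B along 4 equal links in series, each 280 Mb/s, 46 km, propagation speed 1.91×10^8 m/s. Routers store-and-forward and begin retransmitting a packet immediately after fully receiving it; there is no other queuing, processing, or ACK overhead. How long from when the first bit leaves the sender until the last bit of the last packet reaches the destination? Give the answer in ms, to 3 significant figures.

Per-hop transmission t_tx = L/R = 10888/280000000 = 0.0388857 ms.
Per-hop propagation t_prop = 46000/191000000 = 0.240838 ms.
Pipeline fill: first packet needs 4·t_tx to clear all hops; remaining 136 packets each add one t_tx.
Total = (4+137-1)·t_tx + 4·t_prop = 140·0.0388857 + 4·0.240838 = 6.41 ms.

6.41 ms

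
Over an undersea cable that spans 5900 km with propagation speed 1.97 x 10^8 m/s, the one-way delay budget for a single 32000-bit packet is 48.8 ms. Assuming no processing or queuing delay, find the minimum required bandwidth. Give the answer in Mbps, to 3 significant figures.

1.70 Mbps

Propagation delay = 5900000 / 197000000 = 29.9492 ms.
Transmission budget = 48.8 − 29.9492 = 18.8508 ms.
R ≥ L / t_tx = 32000 bits / 0.0188508 s = 1.70 Mbps.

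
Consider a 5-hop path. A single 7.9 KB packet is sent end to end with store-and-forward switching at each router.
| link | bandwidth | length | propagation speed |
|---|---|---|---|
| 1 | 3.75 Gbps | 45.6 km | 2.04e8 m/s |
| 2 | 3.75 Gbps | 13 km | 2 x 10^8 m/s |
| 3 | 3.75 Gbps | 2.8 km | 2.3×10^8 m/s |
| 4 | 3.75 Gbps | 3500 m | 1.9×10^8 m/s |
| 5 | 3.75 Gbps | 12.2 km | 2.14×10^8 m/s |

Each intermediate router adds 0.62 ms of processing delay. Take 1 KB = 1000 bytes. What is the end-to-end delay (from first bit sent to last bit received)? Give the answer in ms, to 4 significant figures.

2.940 ms

L = 63200 bits.
Transmission delay per hop = L/R = 63200/3750000000 = 0.0168533 ms; 5 hops → 0.0842667 ms.
Propagation delays (d/s per hop): 0.223529, 0.065, 0.0121739, 0.0184211, 0.0570093 ms; sum = 0.376134 ms.
Processing at 4 router(s): 4 × 0.62 ms = 2.48 ms.
End-to-end = 2.940 ms.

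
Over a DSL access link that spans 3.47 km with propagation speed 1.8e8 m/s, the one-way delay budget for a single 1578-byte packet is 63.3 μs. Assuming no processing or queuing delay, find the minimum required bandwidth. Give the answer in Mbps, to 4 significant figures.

286.8 Mbps

L = 12624 bits.
Propagation delay = 3470 / 180000000 = 19.2778 μs.
Transmission budget = 63.3 − 19.2778 = 44.0222 μs.
R ≥ L / t_tx = 12624 bits / 4.40222e-05 s = 286.8 Mbps.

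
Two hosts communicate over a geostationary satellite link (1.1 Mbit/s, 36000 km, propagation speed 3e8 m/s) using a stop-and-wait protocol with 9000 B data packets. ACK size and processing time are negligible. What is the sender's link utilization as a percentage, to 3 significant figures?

t_tx = L/R = 72000/1100000 = 0.0654545 s.
t_prop = 36000000/300000000 = 0.12 s; RTT = 0.24 s.
Cycle = t_tx + RTT = 0.305455 s.
Utilization = t_tx / cycle = 0.0654545/0.305455 = 21.4 %.

21.4 %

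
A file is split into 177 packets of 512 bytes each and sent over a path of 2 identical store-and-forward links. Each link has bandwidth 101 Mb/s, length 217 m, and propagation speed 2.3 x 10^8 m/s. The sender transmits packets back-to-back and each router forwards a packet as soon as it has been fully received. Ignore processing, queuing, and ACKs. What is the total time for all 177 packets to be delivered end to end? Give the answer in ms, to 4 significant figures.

Per-hop transmission t_tx = L/R = 4096/101000000 = 0.0405545 ms.
Per-hop propagation t_prop = 217/2.3e+08 = 0.000943478 ms.
Pipeline fill: first packet needs 2·t_tx to clear all hops; remaining 176 packets each add one t_tx.
Total = (2+177-1)·t_tx + 2·t_prop = 178·0.0405545 + 2·0.000943478 = 7.221 ms.

7.221 ms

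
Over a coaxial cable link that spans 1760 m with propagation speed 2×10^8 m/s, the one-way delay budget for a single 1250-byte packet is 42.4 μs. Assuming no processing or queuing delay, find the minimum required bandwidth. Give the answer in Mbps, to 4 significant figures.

297.6 Mbps

L = 10000 bits.
Propagation delay = 1760 / 200000000 = 8.8 μs.
Transmission budget = 42.4 − 8.8 = 33.6 μs.
R ≥ L / t_tx = 10000 bits / 3.36e-05 s = 297.6 Mbps.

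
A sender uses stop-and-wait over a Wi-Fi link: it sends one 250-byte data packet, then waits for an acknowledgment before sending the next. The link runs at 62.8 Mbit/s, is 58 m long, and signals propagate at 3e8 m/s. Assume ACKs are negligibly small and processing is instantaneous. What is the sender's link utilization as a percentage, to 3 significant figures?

98.8 %

t_tx = L/R = 2000/62800000 = 3.18471e-05 s.
t_prop = 58/300000000 = 1.93333e-07 s; RTT = 3.86667e-07 s.
Cycle = t_tx + RTT = 3.22338e-05 s.
Utilization = t_tx / cycle = 3.18471e-05/3.22338e-05 = 98.8 %.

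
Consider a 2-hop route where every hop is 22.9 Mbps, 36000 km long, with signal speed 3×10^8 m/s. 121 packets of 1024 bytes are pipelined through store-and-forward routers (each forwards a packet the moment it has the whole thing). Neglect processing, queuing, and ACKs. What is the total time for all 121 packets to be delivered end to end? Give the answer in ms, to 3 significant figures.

284 ms

Per-hop transmission t_tx = L/R = 8192/22900000 = 0.357729 ms.
Per-hop propagation t_prop = 36000000/300000000 = 120 ms.
Pipeline fill: first packet needs 2·t_tx to clear all hops; remaining 120 packets each add one t_tx.
Total = (2+121-1)·t_tx + 2·t_prop = 122·0.357729 + 2·120 = 284 ms.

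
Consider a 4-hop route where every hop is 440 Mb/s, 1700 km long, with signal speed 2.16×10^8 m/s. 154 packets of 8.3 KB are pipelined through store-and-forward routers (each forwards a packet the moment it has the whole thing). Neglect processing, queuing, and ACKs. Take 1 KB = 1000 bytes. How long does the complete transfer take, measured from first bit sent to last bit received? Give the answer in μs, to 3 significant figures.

55200 μs

Per-hop transmission t_tx = L/R = 66400/440000000 = 150.909 μs.
Per-hop propagation t_prop = 1700000/216000000 = 7870.37 μs.
Pipeline fill: first packet needs 4·t_tx to clear all hops; remaining 153 packets each add one t_tx.
Total = (4+154-1)·t_tx + 4·t_prop = 157·150.909 + 4·7870.37 = 55200 μs.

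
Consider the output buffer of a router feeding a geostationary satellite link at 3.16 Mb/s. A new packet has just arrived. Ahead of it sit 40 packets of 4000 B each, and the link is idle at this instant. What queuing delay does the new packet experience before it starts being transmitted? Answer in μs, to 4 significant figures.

Each queued packet: L/R = 32000/3160000 = 10126.6 μs.
40 queued → 405063 μs.
Queuing delay = 405100 μs.

405100 μs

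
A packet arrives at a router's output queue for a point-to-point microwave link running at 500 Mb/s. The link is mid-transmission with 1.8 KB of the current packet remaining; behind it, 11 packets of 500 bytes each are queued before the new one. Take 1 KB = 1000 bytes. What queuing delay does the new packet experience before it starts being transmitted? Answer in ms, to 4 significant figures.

Each queued packet: L/R = 4000/500000000 = 0.008 ms.
11 queued → 0.088 ms.
Plus remaining 14400 bits of current packet: 0.0288 ms.
Queuing delay = 0.1168 ms.

0.1168 ms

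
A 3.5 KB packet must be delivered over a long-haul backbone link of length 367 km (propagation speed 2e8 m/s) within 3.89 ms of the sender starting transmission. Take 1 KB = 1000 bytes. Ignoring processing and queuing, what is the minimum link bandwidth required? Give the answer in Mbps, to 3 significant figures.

13.6 Mbps

L = 28000 bits.
Propagation delay = 367000 / 200000000 = 1.835 ms.
Transmission budget = 3.89 − 1.835 = 2.055 ms.
R ≥ L / t_tx = 28000 bits / 0.002055 s = 13.6 Mbps.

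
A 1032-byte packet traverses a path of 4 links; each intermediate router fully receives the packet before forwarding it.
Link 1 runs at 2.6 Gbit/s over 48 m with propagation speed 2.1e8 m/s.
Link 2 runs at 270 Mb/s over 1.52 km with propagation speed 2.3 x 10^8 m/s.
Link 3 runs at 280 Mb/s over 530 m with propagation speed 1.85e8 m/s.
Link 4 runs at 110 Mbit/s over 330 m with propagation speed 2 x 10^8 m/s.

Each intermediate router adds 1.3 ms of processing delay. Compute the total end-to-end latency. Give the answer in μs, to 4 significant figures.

4050 μs

L = 1032 × 8 = 8256 bits.
Transmission delays (L/R per hop): 3.17538, 30.5778, 29.4857, 75.0545 μs; sum = 138.293 μs.
Propagation delays (d/s per hop): 0.228571, 6.6087, 2.86486, 1.65 μs; sum = 11.3521 μs.
Processing at 3 router(s): 3 × 1.3 ms = 3900 μs.
End-to-end = 4050 μs.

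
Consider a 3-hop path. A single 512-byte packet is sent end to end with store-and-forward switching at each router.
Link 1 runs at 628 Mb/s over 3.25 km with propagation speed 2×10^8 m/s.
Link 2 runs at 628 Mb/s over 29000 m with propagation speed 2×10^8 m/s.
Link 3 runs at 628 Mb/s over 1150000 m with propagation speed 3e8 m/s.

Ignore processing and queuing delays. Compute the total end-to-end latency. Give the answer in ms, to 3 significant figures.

4.01 ms

L = 512 × 8 = 4096 bits.
Transmission delay per hop = L/R = 4096/628000000 = 0.00652229 ms; 3 hops → 0.0195669 ms.
Propagation delays (d/s per hop): 0.01625, 0.145, 3.83333 ms; sum = 3.99458 ms.
End-to-end = 4.01 ms.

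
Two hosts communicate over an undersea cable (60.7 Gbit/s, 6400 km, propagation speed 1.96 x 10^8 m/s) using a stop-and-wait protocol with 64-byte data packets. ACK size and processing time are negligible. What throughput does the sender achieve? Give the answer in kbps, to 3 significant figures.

t_tx = L/R = 512/60700000000 = 8.43493e-09 s.
t_prop = 6400000/196000000 = 0.0326531 s; RTT = 0.0653061 s.
Cycle = t_tx + RTT = 0.0653061 s.
Throughput = L / cycle = 512 / 0.0653061 = 7.84 kbps.

7.84 kbps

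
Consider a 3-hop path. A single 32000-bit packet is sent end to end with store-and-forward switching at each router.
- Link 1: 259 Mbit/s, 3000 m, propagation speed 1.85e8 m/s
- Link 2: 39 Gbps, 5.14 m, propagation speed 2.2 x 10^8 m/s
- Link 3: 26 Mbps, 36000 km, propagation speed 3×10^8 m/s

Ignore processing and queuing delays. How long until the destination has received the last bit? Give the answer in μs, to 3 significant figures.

121000 μs

Transmission delays (L/R per hop): 123.552, 0.820513, 1230.77 μs; sum = 1355.14 μs.
Propagation delays (d/s per hop): 16.2162, 0.0233636, 120000 μs; sum = 120016 μs.
End-to-end = 121000 μs.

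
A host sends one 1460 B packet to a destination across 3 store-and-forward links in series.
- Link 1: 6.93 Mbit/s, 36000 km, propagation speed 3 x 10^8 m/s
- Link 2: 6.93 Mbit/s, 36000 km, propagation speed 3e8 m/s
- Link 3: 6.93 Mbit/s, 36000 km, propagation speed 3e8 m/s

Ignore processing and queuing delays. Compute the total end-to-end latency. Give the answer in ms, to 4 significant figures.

L = 1460 × 8 = 11680 bits.
Transmission delay per hop = L/R = 11680/6930000 = 1.68543 ms; 3 hops → 5.05628 ms.
Propagation delays (d/s per hop): 120, 120, 120 ms; sum = 360 ms.
End-to-end = 365.1 ms.

365.1 ms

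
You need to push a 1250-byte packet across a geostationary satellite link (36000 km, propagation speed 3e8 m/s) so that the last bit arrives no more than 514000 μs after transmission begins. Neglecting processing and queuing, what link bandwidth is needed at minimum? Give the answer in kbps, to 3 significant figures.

25.4 kbps

L = 10000 bits.
Propagation delay = 36000000 / 300000000 = 120000 μs.
Transmission budget = 514000 − 120000 = 394000 μs.
R ≥ L / t_tx = 10000 bits / 0.394 s = 25.4 kbps.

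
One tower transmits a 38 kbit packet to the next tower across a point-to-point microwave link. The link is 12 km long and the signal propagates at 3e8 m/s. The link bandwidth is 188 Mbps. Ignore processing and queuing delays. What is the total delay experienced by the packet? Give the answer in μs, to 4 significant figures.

242.1 μs

L = 38000 bits.
Transmission delay = L/R = 38000 / 188000000 = 202.128 μs.
Propagation delay = d/s = 12000 m / 300000000 m/s = 40 μs.
Total = 242.1 μs.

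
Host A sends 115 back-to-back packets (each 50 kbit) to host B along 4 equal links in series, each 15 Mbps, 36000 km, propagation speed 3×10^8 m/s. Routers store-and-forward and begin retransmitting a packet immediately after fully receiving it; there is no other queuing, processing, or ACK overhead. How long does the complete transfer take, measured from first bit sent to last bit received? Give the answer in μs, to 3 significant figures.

Per-hop transmission t_tx = L/R = 50000/15000000 = 3333.33 μs.
Per-hop propagation t_prop = 36000000/300000000 = 120000 μs.
Pipeline fill: first packet needs 4·t_tx to clear all hops; remaining 114 packets each add one t_tx.
Total = (4+115-1)·t_tx + 4·t_prop = 118·3333.33 + 4·120000 = 873000 μs.

873000 μs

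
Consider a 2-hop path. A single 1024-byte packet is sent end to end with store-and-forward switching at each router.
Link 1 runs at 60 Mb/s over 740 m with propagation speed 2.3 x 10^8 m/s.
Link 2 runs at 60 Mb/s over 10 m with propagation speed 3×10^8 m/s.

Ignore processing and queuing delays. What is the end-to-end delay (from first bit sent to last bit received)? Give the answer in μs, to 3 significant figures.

L = 1024 × 8 = 8192 bits.
Transmission delay per hop = L/R = 8192/60000000 = 136.533 μs; 2 hops → 273.067 μs.
Propagation delays (d/s per hop): 3.21739, 0.0333333 μs; sum = 3.25072 μs.
End-to-end = 276 μs.

276 μs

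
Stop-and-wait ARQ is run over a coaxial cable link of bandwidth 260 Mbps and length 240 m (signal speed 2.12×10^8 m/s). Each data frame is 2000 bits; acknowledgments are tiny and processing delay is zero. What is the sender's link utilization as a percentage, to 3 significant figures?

t_tx = L/R = 2000/260000000 = 7.69231e-06 s.
t_prop = 240/212000000 = 1.13208e-06 s; RTT = 2.26415e-06 s.
Cycle = t_tx + RTT = 9.95646e-06 s.
Utilization = t_tx / cycle = 7.69231e-06/9.95646e-06 = 77.3 %.

77.3 %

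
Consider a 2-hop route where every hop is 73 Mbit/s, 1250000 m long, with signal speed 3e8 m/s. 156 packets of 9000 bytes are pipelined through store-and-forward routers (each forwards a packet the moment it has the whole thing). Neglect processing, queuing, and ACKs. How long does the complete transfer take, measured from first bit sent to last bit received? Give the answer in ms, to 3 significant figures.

163 ms

Per-hop transmission t_tx = L/R = 72000/73000000 = 0.986301 ms.
Per-hop propagation t_prop = 1250000/300000000 = 4.16667 ms.
Pipeline fill: first packet needs 2·t_tx to clear all hops; remaining 155 packets each add one t_tx.
Total = (2+156-1)·t_tx + 2·t_prop = 157·0.986301 + 2·4.16667 = 163 ms.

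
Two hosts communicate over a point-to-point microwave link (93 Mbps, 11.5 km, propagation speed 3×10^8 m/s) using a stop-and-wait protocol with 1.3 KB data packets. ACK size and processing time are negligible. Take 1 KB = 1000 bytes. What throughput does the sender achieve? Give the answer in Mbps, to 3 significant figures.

t_tx = L/R = 10400/93000000 = 0.000111828 s.
t_prop = 11500/300000000 = 3.83333e-05 s; RTT = 7.66667e-05 s.
Cycle = t_tx + RTT = 0.000188495 s.
Throughput = L / cycle = 10400 / 0.000188495 = 55.2 Mbps.

55.2 Mbps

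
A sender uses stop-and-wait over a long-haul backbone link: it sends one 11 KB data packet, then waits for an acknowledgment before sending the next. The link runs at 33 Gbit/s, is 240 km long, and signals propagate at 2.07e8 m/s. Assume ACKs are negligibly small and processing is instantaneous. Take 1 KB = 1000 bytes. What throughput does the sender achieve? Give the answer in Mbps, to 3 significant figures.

37.9 Mbps

t_tx = L/R = 88000/33000000000 = 2.66667e-06 s.
t_prop = 240000/2.07e+08 = 0.00115942 s; RTT = 0.00231884 s.
Cycle = t_tx + RTT = 0.00232151 s.
Throughput = L / cycle = 88000 / 0.00232151 = 37.9 Mbps.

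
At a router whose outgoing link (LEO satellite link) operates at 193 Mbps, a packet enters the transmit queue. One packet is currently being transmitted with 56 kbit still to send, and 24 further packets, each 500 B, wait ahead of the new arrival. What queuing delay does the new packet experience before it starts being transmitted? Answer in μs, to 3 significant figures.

Each queued packet: L/R = 4000/193000000 = 20.7254 μs.
24 queued → 497.409 μs.
Plus remaining 56000 bits of current packet: 290.155 μs.
Queuing delay = 788 μs.

788 μs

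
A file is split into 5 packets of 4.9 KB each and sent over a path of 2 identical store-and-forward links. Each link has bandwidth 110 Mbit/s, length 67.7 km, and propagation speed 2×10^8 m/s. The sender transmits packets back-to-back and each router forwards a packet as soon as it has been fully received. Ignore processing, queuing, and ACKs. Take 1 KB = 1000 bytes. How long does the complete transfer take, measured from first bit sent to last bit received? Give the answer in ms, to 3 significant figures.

2.82 ms

Per-hop transmission t_tx = L/R = 39200/110000000 = 0.356364 ms.
Per-hop propagation t_prop = 67700/200000000 = 0.3385 ms.
Pipeline fill: first packet needs 2·t_tx to clear all hops; remaining 4 packets each add one t_tx.
Total = (2+5-1)·t_tx + 2·t_prop = 6·0.356364 + 2·0.3385 = 2.82 ms.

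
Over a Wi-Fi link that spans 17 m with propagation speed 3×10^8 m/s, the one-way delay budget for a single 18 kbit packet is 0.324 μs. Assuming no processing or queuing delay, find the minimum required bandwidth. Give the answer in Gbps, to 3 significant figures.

67.3 Gbps

Propagation delay = 17 / 300000000 = 0.0566667 μs.
Transmission budget = 0.324 − 0.0566667 = 0.267333 μs.
R ≥ L / t_tx = 18000 bits / 2.67333e-07 s = 67.3 Gbps.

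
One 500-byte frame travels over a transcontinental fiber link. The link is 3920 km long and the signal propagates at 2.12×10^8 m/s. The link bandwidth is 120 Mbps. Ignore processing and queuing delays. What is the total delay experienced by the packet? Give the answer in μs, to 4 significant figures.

L = 500 × 8 = 4000 bits.
Transmission delay = L/R = 4000 / 120000000 = 33.3333 μs.
Propagation delay = d/s = 3920000 m / 212000000 m/s = 18490.6 μs.
Total = 18520 μs.

18520 μs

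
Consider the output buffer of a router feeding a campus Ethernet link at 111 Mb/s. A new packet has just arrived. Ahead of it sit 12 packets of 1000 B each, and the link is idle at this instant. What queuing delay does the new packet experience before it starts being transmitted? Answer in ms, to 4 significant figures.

Each queued packet: L/R = 8000/111000000 = 0.0720721 ms.
12 queued → 0.864865 ms.
Queuing delay = 0.8649 ms.

0.8649 ms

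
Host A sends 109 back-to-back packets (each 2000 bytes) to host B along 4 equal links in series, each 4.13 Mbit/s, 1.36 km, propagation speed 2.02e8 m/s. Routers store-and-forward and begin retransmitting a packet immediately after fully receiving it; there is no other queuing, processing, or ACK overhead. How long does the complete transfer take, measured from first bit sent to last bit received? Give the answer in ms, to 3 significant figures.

434 ms

Per-hop transmission t_tx = L/R = 16000/4130000 = 3.87409 ms.
Per-hop propagation t_prop = 1360/202000000 = 0.00673267 ms.
Pipeline fill: first packet needs 4·t_tx to clear all hops; remaining 108 packets each add one t_tx.
Total = (4+109-1)·t_tx + 4·t_prop = 112·3.87409 + 4·0.00673267 = 434 ms.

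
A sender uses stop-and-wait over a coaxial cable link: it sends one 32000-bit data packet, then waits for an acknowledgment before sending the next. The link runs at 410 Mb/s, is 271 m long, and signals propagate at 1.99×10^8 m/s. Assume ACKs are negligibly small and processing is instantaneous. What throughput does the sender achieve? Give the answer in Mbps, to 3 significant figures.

t_tx = L/R = 32000/410000000 = 7.80488e-05 s.
t_prop = 271/199000000 = 1.36181e-06 s; RTT = 2.72362e-06 s.
Cycle = t_tx + RTT = 8.07724e-05 s.
Throughput = L / cycle = 32000 / 8.07724e-05 = 396 Mbps.

396 Mbps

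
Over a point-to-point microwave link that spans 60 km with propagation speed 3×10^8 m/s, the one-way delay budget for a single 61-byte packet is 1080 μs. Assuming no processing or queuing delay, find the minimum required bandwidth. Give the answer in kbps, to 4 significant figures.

L = 488 bits.
Propagation delay = 60000 / 300000000 = 200 μs.
Transmission budget = 1080 − 200 = 880 μs.
R ≥ L / t_tx = 488 bits / 0.00088 s = 554.5 kbps.

554.5 kbps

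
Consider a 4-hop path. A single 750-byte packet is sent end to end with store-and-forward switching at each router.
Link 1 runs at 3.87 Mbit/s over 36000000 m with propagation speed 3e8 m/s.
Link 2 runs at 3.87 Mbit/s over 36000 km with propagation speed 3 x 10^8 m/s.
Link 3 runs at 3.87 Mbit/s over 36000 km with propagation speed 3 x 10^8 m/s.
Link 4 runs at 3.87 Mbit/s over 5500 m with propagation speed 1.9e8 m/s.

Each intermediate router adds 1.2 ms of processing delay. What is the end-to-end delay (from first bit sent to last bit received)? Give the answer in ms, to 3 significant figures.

370 ms

L = 750 × 8 = 6000 bits.
Transmission delay per hop = L/R = 6000/3870000 = 1.55039 ms; 4 hops → 6.20155 ms.
Propagation delays (d/s per hop): 120, 120, 120, 0.0289474 ms; sum = 360.029 ms.
Processing at 3 router(s): 3 × 1.2 ms = 3.6 ms.
End-to-end = 370 ms.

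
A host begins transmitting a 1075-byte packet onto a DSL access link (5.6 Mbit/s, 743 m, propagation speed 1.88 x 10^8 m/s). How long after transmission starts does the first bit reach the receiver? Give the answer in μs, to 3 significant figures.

First bit experiences only propagation delay: d/s = 743/188000000 = 3.95 μs.

3.95 μs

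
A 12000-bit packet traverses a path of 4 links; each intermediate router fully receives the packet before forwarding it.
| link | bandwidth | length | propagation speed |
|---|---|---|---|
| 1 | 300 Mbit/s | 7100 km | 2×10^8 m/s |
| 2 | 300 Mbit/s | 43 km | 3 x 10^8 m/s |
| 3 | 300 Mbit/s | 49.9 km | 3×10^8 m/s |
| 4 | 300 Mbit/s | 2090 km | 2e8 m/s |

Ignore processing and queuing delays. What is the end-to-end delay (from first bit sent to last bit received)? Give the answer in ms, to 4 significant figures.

Transmission delay per hop = L/R = 12000/300000000 = 0.04 ms; 4 hops → 0.16 ms.
Propagation delays (d/s per hop): 35.5, 0.143333, 0.166333, 10.45 ms; sum = 46.2597 ms.
End-to-end = 46.42 ms.

46.42 ms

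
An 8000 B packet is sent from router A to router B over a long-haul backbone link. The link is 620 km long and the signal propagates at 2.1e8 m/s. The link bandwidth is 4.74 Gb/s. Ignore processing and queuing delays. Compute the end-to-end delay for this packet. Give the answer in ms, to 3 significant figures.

L = 8000 × 8 = 64000 bits.
Transmission delay = L/R = 64000 / 4740000000 = 0.0135021 ms.
Propagation delay = d/s = 620000 m / 210000000 m/s = 2.95238 ms.
Total = 2.97 ms.

2.97 ms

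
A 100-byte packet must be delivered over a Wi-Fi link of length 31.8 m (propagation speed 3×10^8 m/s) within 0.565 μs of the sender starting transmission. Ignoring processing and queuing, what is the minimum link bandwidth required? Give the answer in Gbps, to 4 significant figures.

1.743 Gbps

L = 800 bits.
Propagation delay = 31.8 / 300000000 = 0.106 μs.
Transmission budget = 0.565 − 0.106 = 0.459 μs.
R ≥ L / t_tx = 800 bits / 4.59e-07 s = 1.743 Gbps.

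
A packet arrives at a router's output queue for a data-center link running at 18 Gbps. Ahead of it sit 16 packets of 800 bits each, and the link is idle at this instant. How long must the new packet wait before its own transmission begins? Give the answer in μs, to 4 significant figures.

Each queued packet: L/R = 800/18000000000 = 0.0444444 μs.
16 queued → 0.711111 μs.
Queuing delay = 0.7111 μs.

0.7111 μs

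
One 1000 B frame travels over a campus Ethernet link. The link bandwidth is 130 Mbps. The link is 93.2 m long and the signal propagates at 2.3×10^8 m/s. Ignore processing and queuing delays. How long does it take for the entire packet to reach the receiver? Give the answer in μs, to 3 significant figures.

61.9 μs

L = 1000 × 8 = 8000 bits.
Transmission delay = L/R = 8000 / 130000000 = 61.5385 μs.
Propagation delay = d/s = 93.2 m / 2.3e+08 m/s = 0.405217 μs.
Total = 61.9 μs.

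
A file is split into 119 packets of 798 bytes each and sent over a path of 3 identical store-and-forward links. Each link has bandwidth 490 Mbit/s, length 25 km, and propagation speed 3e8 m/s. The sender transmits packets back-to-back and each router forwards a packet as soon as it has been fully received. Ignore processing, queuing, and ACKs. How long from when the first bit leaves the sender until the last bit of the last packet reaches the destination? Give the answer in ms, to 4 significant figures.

Per-hop transmission t_tx = L/R = 6384/490000000 = 0.0130286 ms.
Per-hop propagation t_prop = 25000/300000000 = 0.0833333 ms.
Pipeline fill: first packet needs 3·t_tx to clear all hops; remaining 118 packets each add one t_tx.
Total = (3+119-1)·t_tx + 3·t_prop = 121·0.0130286 + 3·0.0833333 = 1.826 ms.

1.826 ms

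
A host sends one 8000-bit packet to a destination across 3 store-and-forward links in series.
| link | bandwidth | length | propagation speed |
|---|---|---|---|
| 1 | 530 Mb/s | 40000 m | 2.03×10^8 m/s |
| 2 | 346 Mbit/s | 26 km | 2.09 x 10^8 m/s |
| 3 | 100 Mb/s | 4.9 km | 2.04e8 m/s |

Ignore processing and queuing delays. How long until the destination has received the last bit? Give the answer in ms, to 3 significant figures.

0.464 ms

Transmission delays (L/R per hop): 0.0150943, 0.0231214, 0.08 ms; sum = 0.118216 ms.
Propagation delays (d/s per hop): 0.197044, 0.124402, 0.0240196 ms; sum = 0.345466 ms.
End-to-end = 0.464 ms.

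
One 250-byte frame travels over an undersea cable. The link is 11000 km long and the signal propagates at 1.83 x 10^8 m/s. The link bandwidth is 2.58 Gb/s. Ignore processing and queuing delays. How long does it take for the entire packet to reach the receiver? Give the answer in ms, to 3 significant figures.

60.1 ms

L = 250 × 8 = 2000 bits.
Transmission delay = L/R = 2000 / 2580000000 = 0.000775194 ms.
Propagation delay = d/s = 11000000 m / 183000000 m/s = 60.1093 ms.
Total = 60.1 ms.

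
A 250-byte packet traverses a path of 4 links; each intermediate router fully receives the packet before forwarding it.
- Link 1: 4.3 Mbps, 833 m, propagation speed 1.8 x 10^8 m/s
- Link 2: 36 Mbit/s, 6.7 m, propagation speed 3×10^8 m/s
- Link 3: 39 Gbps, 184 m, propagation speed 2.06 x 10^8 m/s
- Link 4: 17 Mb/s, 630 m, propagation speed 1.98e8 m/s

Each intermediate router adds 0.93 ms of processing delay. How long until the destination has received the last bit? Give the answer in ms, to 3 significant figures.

3.44 ms

L = 250 × 8 = 2000 bits.
Transmission delays (L/R per hop): 0.465116, 0.0555556, 5.12821e-05, 0.117647 ms; sum = 0.63837 ms.
Propagation delays (d/s per hop): 0.00462778, 2.23333e-05, 0.000893204, 0.00318182 ms; sum = 0.00872513 ms.
Processing at 3 router(s): 3 × 0.93 ms = 2.79 ms.
End-to-end = 3.44 ms.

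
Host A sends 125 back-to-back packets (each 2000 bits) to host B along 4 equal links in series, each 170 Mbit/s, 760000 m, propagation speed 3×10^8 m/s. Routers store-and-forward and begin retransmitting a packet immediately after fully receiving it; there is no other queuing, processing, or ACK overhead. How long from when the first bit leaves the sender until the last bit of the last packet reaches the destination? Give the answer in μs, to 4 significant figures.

Per-hop transmission t_tx = L/R = 2000/170000000 = 11.7647 μs.
Per-hop propagation t_prop = 760000/300000000 = 2533.33 μs.
Pipeline fill: first packet needs 4·t_tx to clear all hops; remaining 124 packets each add one t_tx.
Total = (4+125-1)·t_tx + 4·t_prop = 128·11.7647 + 4·2533.33 = 11640 μs.

11640 μs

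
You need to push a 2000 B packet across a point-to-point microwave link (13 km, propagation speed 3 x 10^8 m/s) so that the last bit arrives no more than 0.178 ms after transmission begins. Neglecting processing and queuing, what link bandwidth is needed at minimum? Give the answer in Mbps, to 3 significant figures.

119 Mbps

L = 16000 bits.
Propagation delay = 13000 / 300000000 = 0.0433333 ms.
Transmission budget = 0.178 − 0.0433333 = 0.134667 ms.
R ≥ L / t_tx = 16000 bits / 0.000134667 s = 119 Mbps.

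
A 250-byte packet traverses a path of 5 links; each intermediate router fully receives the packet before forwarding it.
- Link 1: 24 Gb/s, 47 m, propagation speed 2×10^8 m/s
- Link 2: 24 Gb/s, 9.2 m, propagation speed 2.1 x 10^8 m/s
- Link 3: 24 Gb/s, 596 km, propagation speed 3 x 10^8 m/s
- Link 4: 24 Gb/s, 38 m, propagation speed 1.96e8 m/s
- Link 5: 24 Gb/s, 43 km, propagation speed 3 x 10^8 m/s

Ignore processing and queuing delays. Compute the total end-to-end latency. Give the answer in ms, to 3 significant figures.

L = 250 × 8 = 2000 bits.
Transmission delay per hop = L/R = 2000/24000000000 = 8.33333e-05 ms; 5 hops → 0.000416667 ms.
Propagation delays (d/s per hop): 0.000235, 4.38095e-05, 1.98667, 0.000193878, 0.143333 ms; sum = 2.13047 ms.
End-to-end = 2.13 ms.

2.13 ms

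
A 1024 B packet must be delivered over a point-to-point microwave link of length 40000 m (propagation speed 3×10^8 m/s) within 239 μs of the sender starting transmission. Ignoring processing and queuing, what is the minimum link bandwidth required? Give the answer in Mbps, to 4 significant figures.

L = 8192 bits.
Propagation delay = 40000 / 300000000 = 133.333 μs.
Transmission budget = 239 − 133.333 = 105.667 μs.
R ≥ L / t_tx = 8192 bits / 0.000105667 s = 77.53 Mbps.

77.53 Mbps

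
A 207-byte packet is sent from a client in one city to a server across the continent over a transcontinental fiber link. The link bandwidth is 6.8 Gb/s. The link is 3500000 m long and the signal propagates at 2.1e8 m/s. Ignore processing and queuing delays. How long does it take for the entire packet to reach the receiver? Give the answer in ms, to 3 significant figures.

16.7 ms

L = 207 × 8 = 1656 bits.
Transmission delay = L/R = 1656 / 6800000000 = 0.000243529 ms.
Propagation delay = d/s = 3500000 m / 210000000 m/s = 16.6667 ms.
Total = 16.7 ms.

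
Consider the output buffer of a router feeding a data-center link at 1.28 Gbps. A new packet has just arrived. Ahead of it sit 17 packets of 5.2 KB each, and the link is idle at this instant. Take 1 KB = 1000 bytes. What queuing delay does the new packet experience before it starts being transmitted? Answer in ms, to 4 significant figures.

0.5525 ms

Each queued packet: L/R = 41600/1280000000 = 0.0325 ms.
17 queued → 0.5525 ms.
Queuing delay = 0.5525 ms.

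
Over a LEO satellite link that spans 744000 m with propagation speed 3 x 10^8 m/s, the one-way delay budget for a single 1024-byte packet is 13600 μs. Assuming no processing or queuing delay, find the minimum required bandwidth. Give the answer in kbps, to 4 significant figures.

L = 8192 bits.
Propagation delay = 744000 / 300000000 = 2480 μs.
Transmission budget = 13600 − 2480 = 11120 μs.
R ≥ L / t_tx = 8192 bits / 0.01112 s = 736.7 kbps.

736.7 kbps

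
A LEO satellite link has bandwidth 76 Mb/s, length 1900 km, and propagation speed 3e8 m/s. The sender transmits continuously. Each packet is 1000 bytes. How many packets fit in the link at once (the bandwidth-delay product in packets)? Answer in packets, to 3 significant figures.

Propagation delay = 1900000 / 300000000 = 0.00633333 s.
BDP = R × t_prop = 76000000 × 0.00633333 = 481333 bits.
In packets of 8000 bits: 60.2 packets.

60.2 packets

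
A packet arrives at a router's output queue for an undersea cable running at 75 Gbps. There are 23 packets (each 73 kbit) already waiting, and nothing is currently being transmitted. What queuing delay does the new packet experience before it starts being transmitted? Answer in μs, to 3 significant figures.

22.4 μs

Each queued packet: L/R = 73000/75000000000 = 0.973333 μs.
23 queued → 22.3867 μs.
Queuing delay = 22.4 μs.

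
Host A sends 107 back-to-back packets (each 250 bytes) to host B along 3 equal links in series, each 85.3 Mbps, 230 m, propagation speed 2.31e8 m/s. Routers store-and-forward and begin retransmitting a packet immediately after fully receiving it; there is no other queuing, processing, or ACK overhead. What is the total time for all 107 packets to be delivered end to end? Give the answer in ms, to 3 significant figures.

2.56 ms

Per-hop transmission t_tx = L/R = 2000/85300000 = 0.0234467 ms.
Per-hop propagation t_prop = 230/231000000 = 0.000995671 ms.
Pipeline fill: first packet needs 3·t_tx to clear all hops; remaining 106 packets each add one t_tx.
Total = (3+107-1)·t_tx + 3·t_prop = 109·0.0234467 + 3·0.000995671 = 2.56 ms.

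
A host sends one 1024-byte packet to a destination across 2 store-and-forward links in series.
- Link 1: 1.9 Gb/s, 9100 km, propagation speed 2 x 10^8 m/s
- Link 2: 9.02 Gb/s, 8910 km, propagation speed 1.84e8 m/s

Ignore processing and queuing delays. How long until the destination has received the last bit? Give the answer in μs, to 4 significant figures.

L = 1024 × 8 = 8192 bits.
Transmission delays (L/R per hop): 4.31158, 0.908204 μs; sum = 5.21978 μs.
Propagation delays (d/s per hop): 45500, 48423.9 μs; sum = 93923.9 μs.
End-to-end = 93930 μs.

93930 μs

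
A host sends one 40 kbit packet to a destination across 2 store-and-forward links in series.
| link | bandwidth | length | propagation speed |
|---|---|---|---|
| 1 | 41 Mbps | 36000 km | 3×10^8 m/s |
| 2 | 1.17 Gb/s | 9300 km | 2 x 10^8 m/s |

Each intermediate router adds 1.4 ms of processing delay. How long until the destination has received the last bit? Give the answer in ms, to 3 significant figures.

169 ms

L = 40000 bits.
Transmission delays (L/R per hop): 0.97561, 0.034188 ms; sum = 1.0098 ms.
Propagation delays (d/s per hop): 120, 46.5 ms; sum = 166.5 ms.
Processing at 1 router(s): 1 × 1.4 ms = 1.4 ms.
End-to-end = 169 ms.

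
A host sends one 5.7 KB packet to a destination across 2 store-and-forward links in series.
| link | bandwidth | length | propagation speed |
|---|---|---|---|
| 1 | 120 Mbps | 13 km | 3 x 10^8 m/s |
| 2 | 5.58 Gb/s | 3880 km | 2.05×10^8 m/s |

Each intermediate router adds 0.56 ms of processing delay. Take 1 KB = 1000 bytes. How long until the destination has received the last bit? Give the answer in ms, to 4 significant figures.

19.92 ms

L = 45600 bits.
Transmission delays (L/R per hop): 0.38, 0.00817204 ms; sum = 0.388172 ms.
Propagation delays (d/s per hop): 0.0433333, 18.9268 ms; sum = 18.9702 ms.
Processing at 1 router(s): 1 × 0.56 ms = 0.56 ms.
End-to-end = 19.92 ms.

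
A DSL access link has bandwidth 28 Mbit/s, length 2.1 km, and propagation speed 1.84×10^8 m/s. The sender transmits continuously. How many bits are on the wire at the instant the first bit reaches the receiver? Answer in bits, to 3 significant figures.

320 bits

Propagation delay = 2100 / 184000000 = 1.1413e-05 s.
BDP = R × t_prop = 28000000 × 1.1413e-05 = 319.565 bits.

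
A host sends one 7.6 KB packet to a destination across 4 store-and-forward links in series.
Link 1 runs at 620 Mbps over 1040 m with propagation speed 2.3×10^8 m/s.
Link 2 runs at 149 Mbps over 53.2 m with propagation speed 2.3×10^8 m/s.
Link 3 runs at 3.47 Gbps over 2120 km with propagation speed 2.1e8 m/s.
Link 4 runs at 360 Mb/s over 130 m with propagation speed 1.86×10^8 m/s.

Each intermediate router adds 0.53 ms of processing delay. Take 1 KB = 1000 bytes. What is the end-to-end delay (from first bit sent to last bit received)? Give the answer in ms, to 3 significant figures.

12.4 ms

L = 60800 bits.
Transmission delays (L/R per hop): 0.0980645, 0.408054, 0.0175216, 0.168889 ms; sum = 0.692529 ms.
Propagation delays (d/s per hop): 0.00452174, 0.000231304, 10.0952, 0.000698925 ms; sum = 10.1007 ms.
Processing at 3 router(s): 3 × 0.53 ms = 1.59 ms.
End-to-end = 12.4 ms.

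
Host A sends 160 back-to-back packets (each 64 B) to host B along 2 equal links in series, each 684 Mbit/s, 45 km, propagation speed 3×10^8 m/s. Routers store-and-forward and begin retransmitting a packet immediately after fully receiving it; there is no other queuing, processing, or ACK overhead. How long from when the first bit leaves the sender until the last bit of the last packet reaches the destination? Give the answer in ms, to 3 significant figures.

Per-hop transmission t_tx = L/R = 512/684000000 = 0.000748538 ms.
Per-hop propagation t_prop = 45000/300000000 = 0.15 ms.
Pipeline fill: first packet needs 2·t_tx to clear all hops; remaining 159 packets each add one t_tx.
Total = (2+160-1)·t_tx + 2·t_prop = 161·0.000748538 + 2·0.15 = 0.421 ms.

0.421 ms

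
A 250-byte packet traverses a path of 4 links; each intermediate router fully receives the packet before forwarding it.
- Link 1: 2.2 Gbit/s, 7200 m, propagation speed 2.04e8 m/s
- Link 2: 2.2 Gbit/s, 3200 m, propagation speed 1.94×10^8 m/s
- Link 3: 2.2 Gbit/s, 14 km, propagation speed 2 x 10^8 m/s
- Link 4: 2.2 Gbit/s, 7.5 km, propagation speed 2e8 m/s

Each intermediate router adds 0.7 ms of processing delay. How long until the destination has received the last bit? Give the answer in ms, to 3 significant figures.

2.26 ms

L = 250 × 8 = 2000 bits.
Transmission delay per hop = L/R = 2000/2200000000 = 0.000909091 ms; 4 hops → 0.00363636 ms.
Propagation delays (d/s per hop): 0.0352941, 0.0164948, 0.07, 0.0375 ms; sum = 0.159289 ms.
Processing at 3 router(s): 3 × 0.7 ms = 2.1 ms.
End-to-end = 2.26 ms.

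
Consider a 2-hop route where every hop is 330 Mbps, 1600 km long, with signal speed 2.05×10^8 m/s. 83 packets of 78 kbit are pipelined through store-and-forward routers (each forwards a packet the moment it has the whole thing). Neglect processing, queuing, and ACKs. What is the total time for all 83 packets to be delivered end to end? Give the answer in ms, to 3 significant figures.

35.5 ms

Per-hop transmission t_tx = L/R = 78000/330000000 = 0.236364 ms.
Per-hop propagation t_prop = 1600000/2.05e+08 = 7.80488 ms.
Pipeline fill: first packet needs 2·t_tx to clear all hops; remaining 82 packets each add one t_tx.
Total = (2+83-1)·t_tx + 2·t_prop = 84·0.236364 + 2·7.80488 = 35.5 ms.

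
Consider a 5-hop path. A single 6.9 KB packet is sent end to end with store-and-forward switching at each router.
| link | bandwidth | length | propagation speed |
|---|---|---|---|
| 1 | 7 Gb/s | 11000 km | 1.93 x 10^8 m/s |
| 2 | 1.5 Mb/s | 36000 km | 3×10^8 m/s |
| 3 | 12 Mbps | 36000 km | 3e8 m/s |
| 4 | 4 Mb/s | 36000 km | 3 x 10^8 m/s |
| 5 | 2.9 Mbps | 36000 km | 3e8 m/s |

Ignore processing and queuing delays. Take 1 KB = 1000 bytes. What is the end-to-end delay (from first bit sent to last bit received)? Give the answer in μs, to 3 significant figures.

L = 55200 bits.
Transmission delays (L/R per hop): 7.88571, 36800, 4600, 13800, 19034.5 μs; sum = 74242.4 μs.
Propagation delays (d/s per hop): 56994.8, 120000, 120000, 120000, 120000 μs; sum = 536995 μs.
End-to-end = 611000 μs.

611000 μs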